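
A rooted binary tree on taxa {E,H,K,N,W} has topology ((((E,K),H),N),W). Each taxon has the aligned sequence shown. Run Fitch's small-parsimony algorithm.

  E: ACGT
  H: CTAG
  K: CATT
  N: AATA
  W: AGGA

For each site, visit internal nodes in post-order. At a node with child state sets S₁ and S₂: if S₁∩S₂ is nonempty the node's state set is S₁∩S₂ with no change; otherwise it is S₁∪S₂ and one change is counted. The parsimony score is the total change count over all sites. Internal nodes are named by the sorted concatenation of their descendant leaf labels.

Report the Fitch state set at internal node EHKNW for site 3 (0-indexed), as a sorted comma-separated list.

A

site 0, node EK: E={A} ∪ K={C} → {A,C} (+1)
site 0, node EHK: EK={A,C} ∩ H={C} → {C} (+0)
site 0, node EHKN: EHK={C} ∪ N={A} → {A,C} (+1)
site 0, node EHKNW: EHKN={A,C} ∩ W={A} → {A} (+0)
site 1, node EK: E={C} ∪ K={A} → {A,C} (+1)
site 1, node EHK: EK={A,C} ∪ H={T} → {A,C,T} (+1)
site 1, node EHKN: EHK={A,C,T} ∩ N={A} → {A} (+0)
site 1, node EHKNW: EHKN={A} ∪ W={G} → {A,G} (+1)
site 2, node EK: E={G} ∪ K={T} → {G,T} (+1)
site 2, node EHK: EK={G,T} ∪ H={A} → {A,G,T} (+1)
site 2, node EHKN: EHK={A,G,T} ∩ N={T} → {T} (+0)
site 2, node EHKNW: EHKN={T} ∪ W={G} → {G,T} (+1)
site 3, node EK: E={T} ∩ K={T} → {T} (+0)
site 3, node EHK: EK={T} ∪ H={G} → {G,T} (+1)
site 3, node EHKN: EHK={G,T} ∪ N={A} → {A,G,T} (+1)
site 3, node EHKNW: EHKN={A,G,T} ∩ W={A} → {A} (+0)
per-site changes: [2, 3, 3, 2]; total = 10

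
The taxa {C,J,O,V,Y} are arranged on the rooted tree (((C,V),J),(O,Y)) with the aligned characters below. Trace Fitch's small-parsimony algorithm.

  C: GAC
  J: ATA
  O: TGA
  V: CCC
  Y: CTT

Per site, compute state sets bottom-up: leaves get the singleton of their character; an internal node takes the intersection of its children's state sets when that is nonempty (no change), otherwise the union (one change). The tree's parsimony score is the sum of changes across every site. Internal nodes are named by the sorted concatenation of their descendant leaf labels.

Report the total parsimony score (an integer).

8

CV@0: {G} ∪ {C} = {C,G} (union, +1)
CJV@0: {C,G} ∪ {A} = {A,C,G} (union, +1)
OY@0: {T} ∪ {C} = {C,T} (union, +1)
CJOVY@0: {A,C,G} ∩ {C,T} = {C} (intersection, +0)
CV@1: {A} ∪ {C} = {A,C} (union, +1)
CJV@1: {A,C} ∪ {T} = {A,C,T} (union, +1)
OY@1: {G} ∪ {T} = {G,T} (union, +1)
CJOVY@1: {A,C,T} ∩ {G,T} = {T} (intersection, +0)
CV@2: {C} ∩ {C} = {C} (intersection, +0)
CJV@2: {C} ∪ {A} = {A,C} (union, +1)
OY@2: {A} ∪ {T} = {A,T} (union, +1)
CJOVY@2: {A,C} ∩ {A,T} = {A} (intersection, +0)
per-site changes: [3, 3, 2]; total = 8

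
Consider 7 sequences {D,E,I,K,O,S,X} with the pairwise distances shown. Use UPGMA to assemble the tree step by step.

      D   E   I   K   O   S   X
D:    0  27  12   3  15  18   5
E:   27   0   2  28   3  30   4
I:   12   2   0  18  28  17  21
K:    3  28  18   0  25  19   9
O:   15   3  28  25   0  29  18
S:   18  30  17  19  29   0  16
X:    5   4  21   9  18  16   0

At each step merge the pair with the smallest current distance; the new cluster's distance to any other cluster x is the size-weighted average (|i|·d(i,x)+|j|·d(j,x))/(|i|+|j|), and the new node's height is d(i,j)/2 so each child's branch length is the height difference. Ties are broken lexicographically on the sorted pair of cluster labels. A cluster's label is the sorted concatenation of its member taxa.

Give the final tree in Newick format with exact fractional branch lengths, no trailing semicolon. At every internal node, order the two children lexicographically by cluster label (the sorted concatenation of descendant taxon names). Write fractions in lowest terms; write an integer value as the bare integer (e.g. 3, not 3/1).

((((D:3/2,K:3/2):2,X:7/2):16/3,S:53/6):4/3,((E:1,I:1):27/4,O:31/4):29/12)

iteration 1: select E,I (d=2); attach at lengths (1, 1); label the merged cluster EI
  updated: d(D,EI)=39/2, d(EI,K)=23, d(EI,O)=31/2, d(EI,S)=47/2, d(EI,X)=25/2
iteration 2: select D,K (d=3); attach at lengths (3/2, 3/2); label the merged cluster DK
  updated: d(DK,EI)=85/4, d(DK,O)=20, d(DK,S)=37/2, d(DK,X)=7
iteration 3: select DK,X (d=7); attach at lengths (2, 7/2); label the merged cluster DKX
  updated: d(DKX,EI)=55/3, d(DKX,O)=58/3, d(DKX,S)=53/3
iteration 4: select EI,O (d=31/2); attach at lengths (27/4, 31/4); label the merged cluster EIO
  updated: d(DKX,EIO)=56/3, d(EIO,S)=76/3
iteration 5: select DKX,S (d=53/3); attach at lengths (16/3, 53/6); label the merged cluster DKSX
  updated: d(DKSX,EIO)=61/3
iteration 6: select DKSX,EIO (d=61/3); attach at lengths (4/3, 29/12); label the merged cluster DEIKOSX
final tree: ((((D:3/2,K:3/2):2,X:7/2):16/3,S:53/6):4/3,((E:1,I:1):27/4,O:31/4):29/12)
total length: 515/12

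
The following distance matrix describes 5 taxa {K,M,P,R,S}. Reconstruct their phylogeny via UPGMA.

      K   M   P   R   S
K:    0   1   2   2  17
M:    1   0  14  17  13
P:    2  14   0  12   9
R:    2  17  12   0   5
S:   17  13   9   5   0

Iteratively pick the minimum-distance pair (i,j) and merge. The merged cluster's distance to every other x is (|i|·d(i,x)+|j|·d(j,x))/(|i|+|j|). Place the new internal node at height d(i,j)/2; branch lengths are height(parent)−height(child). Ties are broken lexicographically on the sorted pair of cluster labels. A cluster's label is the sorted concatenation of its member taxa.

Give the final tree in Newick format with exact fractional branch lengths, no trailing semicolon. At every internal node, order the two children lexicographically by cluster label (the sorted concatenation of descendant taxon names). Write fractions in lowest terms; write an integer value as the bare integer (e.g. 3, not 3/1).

step 1: merge (K,M) at d=1; branch lengths K→1/2, M→1/2; new cluster KM
  updated: d(KM,P)=8, d(KM,R)=19/2, d(KM,S)=15
step 2: merge (R,S) at d=5; branch lengths R→5/2, S→5/2; new cluster RS
  updated: d(KM,RS)=49/4, d(P,RS)=21/2
step 3: merge (KM,P) at d=8; branch lengths KM→7/2, P→4; new cluster KMP
  updated: d(KMP,RS)=35/3
step 4: merge (KMP,RS) at d=35/3; branch lengths KMP→11/6, RS→10/3; new cluster KMPRS
final tree: (((K:1/2,M:1/2):7/2,P:4):11/6,(R:5/2,S:5/2):10/3)
total length: 56/3

(((K:1/2,M:1/2):7/2,P:4):11/6,(R:5/2,S:5/2):10/3)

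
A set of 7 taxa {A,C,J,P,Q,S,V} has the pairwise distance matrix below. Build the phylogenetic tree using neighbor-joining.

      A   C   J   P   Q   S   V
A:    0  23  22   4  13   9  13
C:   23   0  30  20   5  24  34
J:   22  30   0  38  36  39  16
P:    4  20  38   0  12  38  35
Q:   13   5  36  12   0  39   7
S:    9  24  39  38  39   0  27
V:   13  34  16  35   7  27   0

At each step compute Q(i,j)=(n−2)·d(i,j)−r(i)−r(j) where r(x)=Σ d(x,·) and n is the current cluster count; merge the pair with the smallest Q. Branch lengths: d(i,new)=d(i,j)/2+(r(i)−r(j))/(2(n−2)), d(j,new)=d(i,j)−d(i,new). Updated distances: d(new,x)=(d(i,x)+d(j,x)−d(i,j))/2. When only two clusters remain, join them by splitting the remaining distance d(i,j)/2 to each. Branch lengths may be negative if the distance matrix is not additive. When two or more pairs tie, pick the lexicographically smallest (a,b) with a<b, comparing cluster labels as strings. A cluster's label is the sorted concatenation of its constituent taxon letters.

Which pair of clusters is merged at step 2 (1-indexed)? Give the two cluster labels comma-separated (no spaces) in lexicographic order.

step 1: merge (J,V) at d=16, Q=-233; branch lengths J→129/10, V→31/10; new cluster JV
  updated: d(A,JV)=19/2, d(C,JV)=24, d(JV,P)=57/2, d(JV,Q)=27/2, d(JV,S)=25
step 2: merge (C,Q) at d=5, Q=-317/2; branch lengths C→67/16, Q→13/16; new cluster CQ
  updated: d(A,CQ)=31/2, d(CQ,JV)=65/4, d(CQ,P)=27/2, d(CQ,S)=29
step 3: merge (CQ,P) at d=27/2, Q=-471/4; branch lengths CQ→41/8, P→67/8; new cluster CPQ
  updated: d(A,CPQ)=3, d(CPQ,JV)=125/8, d(CPQ,S)=107/4
step 4: merge (A,S) at d=9, Q=-257/4; branch lengths A→-85/16, S→229/16; new cluster AS
  updated: d(AS,CPQ)=83/8, d(AS,JV)=51/4
step 5: merge (AS,CPQ) at d=83/8, Q=-155/4; branch lengths AS→15/4, CPQ→53/8; new cluster ACPQS
  updated: d(ACPQS,JV)=9
step 6: merge (ACPQS,JV) at d=9; branch lengths ACPQS→9/2, JV→9/2; new cluster ACJPQSV
final tree: (((A:-85/16,S:229/16):15/4,((C:67/16,Q:13/16):41/8,P:67/8):53/8):9/2,(J:129/10,V:31/10):9/2)
total length: 503/8

C,Q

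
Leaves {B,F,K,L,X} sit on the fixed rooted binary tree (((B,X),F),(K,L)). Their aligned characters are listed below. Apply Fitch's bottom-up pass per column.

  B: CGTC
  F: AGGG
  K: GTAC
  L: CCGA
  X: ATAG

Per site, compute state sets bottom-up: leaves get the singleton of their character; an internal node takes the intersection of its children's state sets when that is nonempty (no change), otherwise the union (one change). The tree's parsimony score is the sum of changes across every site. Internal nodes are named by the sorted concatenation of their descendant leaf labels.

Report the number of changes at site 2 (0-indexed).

3

[col 0] BX: children B:{C}, X:{A} ∪→ {A,C}; cost 1
[col 0] BFX: children BX:{A,C}, F:{A} ∩→ {A}; cost 0
[col 0] KL: children K:{G}, L:{C} ∪→ {C,G}; cost 1
[col 0] BFKLX: children BFX:{A}, KL:{C,G} ∪→ {A,C,G}; cost 1
[col 1] BX: children B:{G}, X:{T} ∪→ {G,T}; cost 1
[col 1] BFX: children BX:{G,T}, F:{G} ∩→ {G}; cost 0
[col 1] KL: children K:{T}, L:{C} ∪→ {C,T}; cost 1
[col 1] BFKLX: children BFX:{G}, KL:{C,T} ∪→ {C,G,T}; cost 1
[col 2] BX: children B:{T}, X:{A} ∪→ {A,T}; cost 1
[col 2] BFX: children BX:{A,T}, F:{G} ∪→ {A,G,T}; cost 1
[col 2] KL: children K:{A}, L:{G} ∪→ {A,G}; cost 1
[col 2] BFKLX: children BFX:{A,G,T}, KL:{A,G} ∩→ {A,G}; cost 0
[col 3] BX: children B:{C}, X:{G} ∪→ {C,G}; cost 1
[col 3] BFX: children BX:{C,G}, F:{G} ∩→ {G}; cost 0
[col 3] KL: children K:{C}, L:{A} ∪→ {A,C}; cost 1
[col 3] BFKLX: children BFX:{G}, KL:{A,C} ∪→ {A,C,G}; cost 1
per-site changes: [3, 3, 3, 3]; total = 12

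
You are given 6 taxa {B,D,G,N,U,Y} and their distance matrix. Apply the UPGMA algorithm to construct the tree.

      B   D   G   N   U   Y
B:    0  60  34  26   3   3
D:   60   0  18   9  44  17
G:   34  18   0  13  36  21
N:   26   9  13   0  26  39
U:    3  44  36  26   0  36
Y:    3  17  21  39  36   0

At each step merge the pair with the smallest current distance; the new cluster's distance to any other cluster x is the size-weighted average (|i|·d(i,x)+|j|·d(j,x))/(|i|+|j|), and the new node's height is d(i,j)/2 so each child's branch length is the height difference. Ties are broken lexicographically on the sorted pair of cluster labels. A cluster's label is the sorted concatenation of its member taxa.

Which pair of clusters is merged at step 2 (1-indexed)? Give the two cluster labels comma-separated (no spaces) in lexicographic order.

1. join B+U (d=3) ⇒ BU; edges |B|=3/2, |U|=3/2
  updated: d(BU,D)=52, d(BU,G)=35, d(BU,N)=26, d(BU,Y)=39/2
2. join D+N (d=9) ⇒ DN; edges |D|=9/2, |N|=9/2
  updated: d(BU,DN)=39, d(DN,G)=31/2, d(DN,Y)=28
3. join DN+G (d=31/2) ⇒ DGN; edges |DN|=13/4, |G|=31/4
  updated: d(BU,DGN)=113/3, d(DGN,Y)=77/3
4. join BU+Y (d=39/2) ⇒ BUY; edges |BU|=33/4, |Y|=39/4
  updated: d(BUY,DGN)=101/3
5. join BUY+DGN (d=101/3) ⇒ BDGNUY; edges |BUY|=85/12, |DGN|=109/12
final tree: (((B:3/2,U:3/2):33/4,Y:39/4):85/12,((D:9/2,N:9/2):13/4,G:31/4):109/12)
total length: 343/6

D,N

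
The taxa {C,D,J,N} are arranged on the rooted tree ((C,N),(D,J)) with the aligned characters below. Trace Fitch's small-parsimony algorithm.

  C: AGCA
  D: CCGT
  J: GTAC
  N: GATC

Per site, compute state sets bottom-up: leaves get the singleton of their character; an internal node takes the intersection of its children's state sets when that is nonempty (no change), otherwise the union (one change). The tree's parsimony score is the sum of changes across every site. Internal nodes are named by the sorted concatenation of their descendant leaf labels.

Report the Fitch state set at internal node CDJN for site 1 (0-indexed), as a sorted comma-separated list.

[col 0] CN: children C:{A}, N:{G} ∪→ {A,G}; cost 1
[col 0] DJ: children D:{C}, J:{G} ∪→ {C,G}; cost 1
[col 0] CDJN: children CN:{A,G}, DJ:{C,G} ∩→ {G}; cost 0
[col 1] CN: children C:{G}, N:{A} ∪→ {A,G}; cost 1
[col 1] DJ: children D:{C}, J:{T} ∪→ {C,T}; cost 1
[col 1] CDJN: children CN:{A,G}, DJ:{C,T} ∪→ {A,C,G,T}; cost 1
[col 2] CN: children C:{C}, N:{T} ∪→ {C,T}; cost 1
[col 2] DJ: children D:{G}, J:{A} ∪→ {A,G}; cost 1
[col 2] CDJN: children CN:{C,T}, DJ:{A,G} ∪→ {A,C,G,T}; cost 1
[col 3] CN: children C:{A}, N:{C} ∪→ {A,C}; cost 1
[col 3] DJ: children D:{T}, J:{C} ∪→ {C,T}; cost 1
[col 3] CDJN: children CN:{A,C}, DJ:{C,T} ∩→ {C}; cost 0
per-site changes: [2, 3, 3, 2]; total = 10

A,C,G,T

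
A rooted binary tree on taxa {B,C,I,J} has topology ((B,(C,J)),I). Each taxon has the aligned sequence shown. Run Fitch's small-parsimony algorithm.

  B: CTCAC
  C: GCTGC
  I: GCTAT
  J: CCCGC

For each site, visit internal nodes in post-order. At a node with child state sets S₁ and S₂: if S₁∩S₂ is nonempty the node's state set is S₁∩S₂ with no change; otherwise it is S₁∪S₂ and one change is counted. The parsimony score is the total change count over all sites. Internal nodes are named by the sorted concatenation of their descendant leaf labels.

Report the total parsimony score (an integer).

7

CJ@0: {G} ∪ {C} = {C,G} (union, +1)
BCJ@0: {C} ∩ {C,G} = {C} (intersection, +0)
BCIJ@0: {C} ∪ {G} = {C,G} (union, +1)
CJ@1: {C} ∩ {C} = {C} (intersection, +0)
BCJ@1: {T} ∪ {C} = {C,T} (union, +1)
BCIJ@1: {C,T} ∩ {C} = {C} (intersection, +0)
CJ@2: {T} ∪ {C} = {C,T} (union, +1)
BCJ@2: {C} ∩ {C,T} = {C} (intersection, +0)
BCIJ@2: {C} ∪ {T} = {C,T} (union, +1)
CJ@3: {G} ∩ {G} = {G} (intersection, +0)
BCJ@3: {A} ∪ {G} = {A,G} (union, +1)
BCIJ@3: {A,G} ∩ {A} = {A} (intersection, +0)
CJ@4: {C} ∩ {C} = {C} (intersection, +0)
BCJ@4: {C} ∩ {C} = {C} (intersection, +0)
BCIJ@4: {C} ∪ {T} = {C,T} (union, +1)
per-site changes: [2, 1, 2, 1, 1]; total = 7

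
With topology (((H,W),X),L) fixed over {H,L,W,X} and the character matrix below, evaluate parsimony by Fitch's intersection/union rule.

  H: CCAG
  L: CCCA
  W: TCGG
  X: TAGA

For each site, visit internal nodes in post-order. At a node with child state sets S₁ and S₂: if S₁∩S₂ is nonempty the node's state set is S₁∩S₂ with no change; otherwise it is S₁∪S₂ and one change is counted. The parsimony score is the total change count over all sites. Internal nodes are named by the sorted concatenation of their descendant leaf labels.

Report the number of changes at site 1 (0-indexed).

site 0, node HW: H={C} ∪ W={T} → {C,T} (+1)
site 0, node HWX: HW={C,T} ∩ X={T} → {T} (+0)
site 0, node HLWX: HWX={T} ∪ L={C} → {C,T} (+1)
site 1, node HW: H={C} ∩ W={C} → {C} (+0)
site 1, node HWX: HW={C} ∪ X={A} → {A,C} (+1)
site 1, node HLWX: HWX={A,C} ∩ L={C} → {C} (+0)
site 2, node HW: H={A} ∪ W={G} → {A,G} (+1)
site 2, node HWX: HW={A,G} ∩ X={G} → {G} (+0)
site 2, node HLWX: HWX={G} ∪ L={C} → {C,G} (+1)
site 3, node HW: H={G} ∩ W={G} → {G} (+0)
site 3, node HWX: HW={G} ∪ X={A} → {A,G} (+1)
site 3, node HLWX: HWX={A,G} ∩ L={A} → {A} (+0)
per-site changes: [2, 1, 2, 1]; total = 6

1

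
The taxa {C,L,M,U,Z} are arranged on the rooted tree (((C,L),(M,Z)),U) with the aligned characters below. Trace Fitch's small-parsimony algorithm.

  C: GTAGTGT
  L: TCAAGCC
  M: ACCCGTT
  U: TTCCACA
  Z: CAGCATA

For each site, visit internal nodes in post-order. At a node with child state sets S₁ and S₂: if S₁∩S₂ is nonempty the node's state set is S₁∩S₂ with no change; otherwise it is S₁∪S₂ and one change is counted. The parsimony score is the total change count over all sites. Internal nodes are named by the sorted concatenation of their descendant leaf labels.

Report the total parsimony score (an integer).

18

[col 0] CL: children C:{G}, L:{T} ∪→ {G,T}; cost 1
[col 0] MZ: children M:{A}, Z:{C} ∪→ {A,C}; cost 1
[col 0] CLMZ: children CL:{G,T}, MZ:{A,C} ∪→ {A,C,G,T}; cost 1
[col 0] CLMUZ: children CLMZ:{A,C,G,T}, U:{T} ∩→ {T}; cost 0
[col 1] CL: children C:{T}, L:{C} ∪→ {C,T}; cost 1
[col 1] MZ: children M:{C}, Z:{A} ∪→ {A,C}; cost 1
[col 1] CLMZ: children CL:{C,T}, MZ:{A,C} ∩→ {C}; cost 0
[col 1] CLMUZ: children CLMZ:{C}, U:{T} ∪→ {C,T}; cost 1
[col 2] CL: children C:{A}, L:{A} ∩→ {A}; cost 0
[col 2] MZ: children M:{C}, Z:{G} ∪→ {C,G}; cost 1
[col 2] CLMZ: children CL:{A}, MZ:{C,G} ∪→ {A,C,G}; cost 1
[col 2] CLMUZ: children CLMZ:{A,C,G}, U:{C} ∩→ {C}; cost 0
[col 3] CL: children C:{G}, L:{A} ∪→ {A,G}; cost 1
[col 3] MZ: children M:{C}, Z:{C} ∩→ {C}; cost 0
[col 3] CLMZ: children CL:{A,G}, MZ:{C} ∪→ {A,C,G}; cost 1
[col 3] CLMUZ: children CLMZ:{A,C,G}, U:{C} ∩→ {C}; cost 0
[col 4] CL: children C:{T}, L:{G} ∪→ {G,T}; cost 1
[col 4] MZ: children M:{G}, Z:{A} ∪→ {A,G}; cost 1
[col 4] CLMZ: children CL:{G,T}, MZ:{A,G} ∩→ {G}; cost 0
[col 4] CLMUZ: children CLMZ:{G}, U:{A} ∪→ {A,G}; cost 1
[col 5] CL: children C:{G}, L:{C} ∪→ {C,G}; cost 1
[col 5] MZ: children M:{T}, Z:{T} ∩→ {T}; cost 0
[col 5] CLMZ: children CL:{C,G}, MZ:{T} ∪→ {C,G,T}; cost 1
[col 5] CLMUZ: children CLMZ:{C,G,T}, U:{C} ∩→ {C}; cost 0
[col 6] CL: children C:{T}, L:{C} ∪→ {C,T}; cost 1
[col 6] MZ: children M:{T}, Z:{A} ∪→ {A,T}; cost 1
[col 6] CLMZ: children CL:{C,T}, MZ:{A,T} ∩→ {T}; cost 0
[col 6] CLMUZ: children CLMZ:{T}, U:{A} ∪→ {A,T}; cost 1
per-site changes: [3, 3, 2, 2, 3, 2, 3]; total = 18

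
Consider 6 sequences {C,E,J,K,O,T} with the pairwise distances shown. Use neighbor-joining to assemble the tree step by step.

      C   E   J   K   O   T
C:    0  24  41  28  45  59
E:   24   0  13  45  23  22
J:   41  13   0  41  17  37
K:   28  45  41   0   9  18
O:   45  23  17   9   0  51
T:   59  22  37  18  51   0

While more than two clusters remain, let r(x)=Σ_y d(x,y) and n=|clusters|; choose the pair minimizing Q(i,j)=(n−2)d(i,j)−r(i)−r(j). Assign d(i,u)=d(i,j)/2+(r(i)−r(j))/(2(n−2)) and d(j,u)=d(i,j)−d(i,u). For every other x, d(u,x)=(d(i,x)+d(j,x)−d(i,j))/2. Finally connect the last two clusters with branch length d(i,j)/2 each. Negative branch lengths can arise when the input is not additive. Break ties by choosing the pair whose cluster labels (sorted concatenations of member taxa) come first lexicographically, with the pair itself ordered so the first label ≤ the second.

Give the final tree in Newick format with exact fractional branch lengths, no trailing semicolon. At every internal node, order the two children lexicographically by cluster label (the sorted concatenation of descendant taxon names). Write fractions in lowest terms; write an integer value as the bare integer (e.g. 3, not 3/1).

step 1: merge (K,T) at d=18, Q=-256; branch lengths K→13/4, T→59/4; new cluster KT
  updated: d(C,KT)=69/2, d(E,KT)=49/2, d(J,KT)=30, d(KT,O)=21
step 2: merge (C,E) at d=24, Q=-157; branch lengths C→22, E→2; new cluster CE
  updated: d(CE,J)=15, d(CE,KT)=35/2, d(CE,O)=22
step 3: merge (CE,KT) at d=35/2, Q=-88; branch lengths CE→21/4, KT→49/4; new cluster CEKT
  updated: d(CEKT,J)=55/4, d(CEKT,O)=51/4
step 4: merge (CEKT,J) at d=55/4, Q=-87/2; branch lengths CEKT→19/4, J→9; new cluster CEJKT
  updated: d(CEJKT,O)=8
step 5: merge (CEJKT,O) at d=8; branch lengths CEJKT→4, O→4; new cluster CEJKOT
final tree: ((((C:22,E:2):21/4,(K:13/4,T:59/4):49/4):19/4,J:9):4,O:4)
total length: 325/4

((((C:22,E:2):21/4,(K:13/4,T:59/4):49/4):19/4,J:9):4,O:4)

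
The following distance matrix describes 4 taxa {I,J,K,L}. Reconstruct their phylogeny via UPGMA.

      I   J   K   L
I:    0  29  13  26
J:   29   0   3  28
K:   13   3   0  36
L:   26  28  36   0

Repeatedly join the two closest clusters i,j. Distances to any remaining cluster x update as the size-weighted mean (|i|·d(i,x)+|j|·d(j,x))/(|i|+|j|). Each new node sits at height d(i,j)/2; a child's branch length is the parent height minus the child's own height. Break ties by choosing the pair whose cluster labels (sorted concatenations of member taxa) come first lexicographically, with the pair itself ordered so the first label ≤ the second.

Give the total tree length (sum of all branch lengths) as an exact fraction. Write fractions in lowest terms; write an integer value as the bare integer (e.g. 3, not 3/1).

42

step 1: merge (J,K) at d=3; branch lengths J→3/2, K→3/2; new cluster JK
  updated: d(I,JK)=21, d(JK,L)=32
step 2: merge (I,JK) at d=21; branch lengths I→21/2, JK→9; new cluster IJK
  updated: d(IJK,L)=30
step 3: merge (IJK,L) at d=30; branch lengths IJK→9/2, L→15; new cluster IJKL
final tree: ((I:21/2,(J:3/2,K:3/2):9):9/2,L:15)
total length: 42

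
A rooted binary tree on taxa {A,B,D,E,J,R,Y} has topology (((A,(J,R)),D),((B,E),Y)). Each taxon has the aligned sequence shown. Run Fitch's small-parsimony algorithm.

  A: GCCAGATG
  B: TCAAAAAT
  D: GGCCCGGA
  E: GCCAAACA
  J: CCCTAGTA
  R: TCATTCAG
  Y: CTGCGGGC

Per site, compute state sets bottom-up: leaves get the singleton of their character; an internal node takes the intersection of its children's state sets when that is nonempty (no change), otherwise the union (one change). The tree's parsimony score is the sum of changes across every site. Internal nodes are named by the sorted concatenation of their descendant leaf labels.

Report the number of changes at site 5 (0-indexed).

JR@0: {C} ∪ {T} = {C,T} (union, +1)
AJR@0: {G} ∪ {C,T} = {C,G,T} (union, +1)
ADJR@0: {C,G,T} ∩ {G} = {G} (intersection, +0)
BE@0: {T} ∪ {G} = {G,T} (union, +1)
BEY@0: {G,T} ∪ {C} = {C,G,T} (union, +1)
ABDEJRY@0: {G} ∩ {C,G,T} = {G} (intersection, +0)
JR@1: {C} ∩ {C} = {C} (intersection, +0)
AJR@1: {C} ∩ {C} = {C} (intersection, +0)
ADJR@1: {C} ∪ {G} = {C,G} (union, +1)
BE@1: {C} ∩ {C} = {C} (intersection, +0)
BEY@1: {C} ∪ {T} = {C,T} (union, +1)
ABDEJRY@1: {C,G} ∩ {C,T} = {C} (intersection, +0)
JR@2: {C} ∪ {A} = {A,C} (union, +1)
AJR@2: {C} ∩ {A,C} = {C} (intersection, +0)
ADJR@2: {C} ∩ {C} = {C} (intersection, +0)
BE@2: {A} ∪ {C} = {A,C} (union, +1)
BEY@2: {A,C} ∪ {G} = {A,C,G} (union, +1)
ABDEJRY@2: {C} ∩ {A,C,G} = {C} (intersection, +0)
JR@3: {T} ∩ {T} = {T} (intersection, +0)
AJR@3: {A} ∪ {T} = {A,T} (union, +1)
ADJR@3: {A,T} ∪ {C} = {A,C,T} (union, +1)
BE@3: {A} ∩ {A} = {A} (intersection, +0)
BEY@3: {A} ∪ {C} = {A,C} (union, +1)
ABDEJRY@3: {A,C,T} ∩ {A,C} = {A,C} (intersection, +0)
JR@4: {A} ∪ {T} = {A,T} (union, +1)
AJR@4: {G} ∪ {A,T} = {A,G,T} (union, +1)
ADJR@4: {A,G,T} ∪ {C} = {A,C,G,T} (union, +1)
BE@4: {A} ∩ {A} = {A} (intersection, +0)
BEY@4: {A} ∪ {G} = {A,G} (union, +1)
ABDEJRY@4: {A,C,G,T} ∩ {A,G} = {A,G} (intersection, +0)
JR@5: {G} ∪ {C} = {C,G} (union, +1)
AJR@5: {A} ∪ {C,G} = {A,C,G} (union, +1)
ADJR@5: {A,C,G} ∩ {G} = {G} (intersection, +0)
BE@5: {A} ∩ {A} = {A} (intersection, +0)
BEY@5: {A} ∪ {G} = {A,G} (union, +1)
ABDEJRY@5: {G} ∩ {A,G} = {G} (intersection, +0)
JR@6: {T} ∪ {A} = {A,T} (union, +1)
AJR@6: {T} ∩ {A,T} = {T} (intersection, +0)
ADJR@6: {T} ∪ {G} = {G,T} (union, +1)
BE@6: {A} ∪ {C} = {A,C} (union, +1)
BEY@6: {A,C} ∪ {G} = {A,C,G} (union, +1)
ABDEJRY@6: {G,T} ∩ {A,C,G} = {G} (intersection, +0)
JR@7: {A} ∪ {G} = {A,G} (union, +1)
AJR@7: {G} ∩ {A,G} = {G} (intersection, +0)
ADJR@7: {G} ∪ {A} = {A,G} (union, +1)
BE@7: {T} ∪ {A} = {A,T} (union, +1)
BEY@7: {A,T} ∪ {C} = {A,C,T} (union, +1)
ABDEJRY@7: {A,G} ∩ {A,C,T} = {A} (intersection, +0)
per-site changes: [4, 2, 3, 3, 4, 3, 4, 4]; total = 27

3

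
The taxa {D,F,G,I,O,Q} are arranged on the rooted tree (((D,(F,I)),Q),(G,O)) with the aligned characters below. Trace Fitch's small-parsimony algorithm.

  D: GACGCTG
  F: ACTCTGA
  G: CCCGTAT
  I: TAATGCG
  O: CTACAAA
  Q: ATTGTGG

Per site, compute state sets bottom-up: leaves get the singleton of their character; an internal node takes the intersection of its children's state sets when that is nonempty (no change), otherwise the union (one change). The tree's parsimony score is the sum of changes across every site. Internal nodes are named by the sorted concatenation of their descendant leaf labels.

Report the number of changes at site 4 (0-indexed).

site 0, node FI: F={A} ∪ I={T} → {A,T} (+1)
site 0, node DFI: D={G} ∪ FI={A,T} → {A,G,T} (+1)
site 0, node DFIQ: DFI={A,G,T} ∩ Q={A} → {A} (+0)
site 0, node GO: G={C} ∩ O={C} → {C} (+0)
site 0, node DFGIOQ: DFIQ={A} ∪ GO={C} → {A,C} (+1)
site 1, node FI: F={C} ∪ I={A} → {A,C} (+1)
site 1, node DFI: D={A} ∩ FI={A,C} → {A} (+0)
site 1, node DFIQ: DFI={A} ∪ Q={T} → {A,T} (+1)
site 1, node GO: G={C} ∪ O={T} → {C,T} (+1)
site 1, node DFGIOQ: DFIQ={A,T} ∩ GO={C,T} → {T} (+0)
site 2, node FI: F={T} ∪ I={A} → {A,T} (+1)
site 2, node DFI: D={C} ∪ FI={A,T} → {A,C,T} (+1)
site 2, node DFIQ: DFI={A,C,T} ∩ Q={T} → {T} (+0)
site 2, node GO: G={C} ∪ O={A} → {A,C} (+1)
site 2, node DFGIOQ: DFIQ={T} ∪ GO={A,C} → {A,C,T} (+1)
site 3, node FI: F={C} ∪ I={T} → {C,T} (+1)
site 3, node DFI: D={G} ∪ FI={C,T} → {C,G,T} (+1)
site 3, node DFIQ: DFI={C,G,T} ∩ Q={G} → {G} (+0)
site 3, node GO: G={G} ∪ O={C} → {C,G} (+1)
site 3, node DFGIOQ: DFIQ={G} ∩ GO={C,G} → {G} (+0)
site 4, node FI: F={T} ∪ I={G} → {G,T} (+1)
site 4, node DFI: D={C} ∪ FI={G,T} → {C,G,T} (+1)
site 4, node DFIQ: DFI={C,G,T} ∩ Q={T} → {T} (+0)
site 4, node GO: G={T} ∪ O={A} → {A,T} (+1)
site 4, node DFGIOQ: DFIQ={T} ∩ GO={A,T} → {T} (+0)
site 5, node FI: F={G} ∪ I={C} → {C,G} (+1)
site 5, node DFI: D={T} ∪ FI={C,G} → {C,G,T} (+1)
site 5, node DFIQ: DFI={C,G,T} ∩ Q={G} → {G} (+0)
site 5, node GO: G={A} ∩ O={A} → {A} (+0)
site 5, node DFGIOQ: DFIQ={G} ∪ GO={A} → {A,G} (+1)
site 6, node FI: F={A} ∪ I={G} → {A,G} (+1)
site 6, node DFI: D={G} ∩ FI={A,G} → {G} (+0)
site 6, node DFIQ: DFI={G} ∩ Q={G} → {G} (+0)
site 6, node GO: G={T} ∪ O={A} → {A,T} (+1)
site 6, node DFGIOQ: DFIQ={G} ∪ GO={A,T} → {A,G,T} (+1)
per-site changes: [3, 3, 4, 3, 3, 3, 3]; total = 22

3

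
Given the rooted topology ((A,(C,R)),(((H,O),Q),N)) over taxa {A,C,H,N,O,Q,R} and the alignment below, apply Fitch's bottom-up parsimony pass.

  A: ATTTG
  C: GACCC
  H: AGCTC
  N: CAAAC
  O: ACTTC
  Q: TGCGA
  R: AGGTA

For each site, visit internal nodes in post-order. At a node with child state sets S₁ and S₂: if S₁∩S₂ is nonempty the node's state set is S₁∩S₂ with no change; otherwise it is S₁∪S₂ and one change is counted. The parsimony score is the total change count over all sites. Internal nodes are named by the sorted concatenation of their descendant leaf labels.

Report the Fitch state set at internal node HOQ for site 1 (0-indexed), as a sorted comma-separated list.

[col 0] CR: children C:{G}, R:{A} ∪→ {A,G}; cost 1
[col 0] ACR: children A:{A}, CR:{A,G} ∩→ {A}; cost 0
[col 0] HO: children H:{A}, O:{A} ∩→ {A}; cost 0
[col 0] HOQ: children HO:{A}, Q:{T} ∪→ {A,T}; cost 1
[col 0] HNOQ: children HOQ:{A,T}, N:{C} ∪→ {A,C,T}; cost 1
[col 0] ACHNOQR: children ACR:{A}, HNOQ:{A,C,T} ∩→ {A}; cost 0
[col 1] CR: children C:{A}, R:{G} ∪→ {A,G}; cost 1
[col 1] ACR: children A:{T}, CR:{A,G} ∪→ {A,G,T}; cost 1
[col 1] HO: children H:{G}, O:{C} ∪→ {C,G}; cost 1
[col 1] HOQ: children HO:{C,G}, Q:{G} ∩→ {G}; cost 0
[col 1] HNOQ: children HOQ:{G}, N:{A} ∪→ {A,G}; cost 1
[col 1] ACHNOQR: children ACR:{A,G,T}, HNOQ:{A,G} ∩→ {A,G}; cost 0
[col 2] CR: children C:{C}, R:{G} ∪→ {C,G}; cost 1
[col 2] ACR: children A:{T}, CR:{C,G} ∪→ {C,G,T}; cost 1
[col 2] HO: children H:{C}, O:{T} ∪→ {C,T}; cost 1
[col 2] HOQ: children HO:{C,T}, Q:{C} ∩→ {C}; cost 0
[col 2] HNOQ: children HOQ:{C}, N:{A} ∪→ {A,C}; cost 1
[col 2] ACHNOQR: children ACR:{C,G,T}, HNOQ:{A,C} ∩→ {C}; cost 0
[col 3] CR: children C:{C}, R:{T} ∪→ {C,T}; cost 1
[col 3] ACR: children A:{T}, CR:{C,T} ∩→ {T}; cost 0
[col 3] HO: children H:{T}, O:{T} ∩→ {T}; cost 0
[col 3] HOQ: children HO:{T}, Q:{G} ∪→ {G,T}; cost 1
[col 3] HNOQ: children HOQ:{G,T}, N:{A} ∪→ {A,G,T}; cost 1
[col 3] ACHNOQR: children ACR:{T}, HNOQ:{A,G,T} ∩→ {T}; cost 0
[col 4] CR: children C:{C}, R:{A} ∪→ {A,C}; cost 1
[col 4] ACR: children A:{G}, CR:{A,C} ∪→ {A,C,G}; cost 1
[col 4] HO: children H:{C}, O:{C} ∩→ {C}; cost 0
[col 4] HOQ: children HO:{C}, Q:{A} ∪→ {A,C}; cost 1
[col 4] HNOQ: children HOQ:{A,C}, N:{C} ∩→ {C}; cost 0
[col 4] ACHNOQR: children ACR:{A,C,G}, HNOQ:{C} ∩→ {C}; cost 0
per-site changes: [3, 4, 4, 3, 3]; total = 17

G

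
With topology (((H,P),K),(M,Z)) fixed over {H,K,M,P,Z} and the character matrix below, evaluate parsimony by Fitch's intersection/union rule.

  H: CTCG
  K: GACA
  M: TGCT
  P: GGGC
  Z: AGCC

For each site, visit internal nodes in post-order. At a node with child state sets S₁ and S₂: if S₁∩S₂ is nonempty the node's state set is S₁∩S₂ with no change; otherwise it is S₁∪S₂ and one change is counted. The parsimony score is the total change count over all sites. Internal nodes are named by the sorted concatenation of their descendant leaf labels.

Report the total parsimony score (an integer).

9

[col 0] HP: children H:{C}, P:{G} ∪→ {C,G}; cost 1
[col 0] HKP: children HP:{C,G}, K:{G} ∩→ {G}; cost 0
[col 0] MZ: children M:{T}, Z:{A} ∪→ {A,T}; cost 1
[col 0] HKMPZ: children HKP:{G}, MZ:{A,T} ∪→ {A,G,T}; cost 1
[col 1] HP: children H:{T}, P:{G} ∪→ {G,T}; cost 1
[col 1] HKP: children HP:{G,T}, K:{A} ∪→ {A,G,T}; cost 1
[col 1] MZ: children M:{G}, Z:{G} ∩→ {G}; cost 0
[col 1] HKMPZ: children HKP:{A,G,T}, MZ:{G} ∩→ {G}; cost 0
[col 2] HP: children H:{C}, P:{G} ∪→ {C,G}; cost 1
[col 2] HKP: children HP:{C,G}, K:{C} ∩→ {C}; cost 0
[col 2] MZ: children M:{C}, Z:{C} ∩→ {C}; cost 0
[col 2] HKMPZ: children HKP:{C}, MZ:{C} ∩→ {C}; cost 0
[col 3] HP: children H:{G}, P:{C} ∪→ {C,G}; cost 1
[col 3] HKP: children HP:{C,G}, K:{A} ∪→ {A,C,G}; cost 1
[col 3] MZ: children M:{T}, Z:{C} ∪→ {C,T}; cost 1
[col 3] HKMPZ: children HKP:{A,C,G}, MZ:{C,T} ∩→ {C}; cost 0
per-site changes: [3, 2, 1, 3]; total = 9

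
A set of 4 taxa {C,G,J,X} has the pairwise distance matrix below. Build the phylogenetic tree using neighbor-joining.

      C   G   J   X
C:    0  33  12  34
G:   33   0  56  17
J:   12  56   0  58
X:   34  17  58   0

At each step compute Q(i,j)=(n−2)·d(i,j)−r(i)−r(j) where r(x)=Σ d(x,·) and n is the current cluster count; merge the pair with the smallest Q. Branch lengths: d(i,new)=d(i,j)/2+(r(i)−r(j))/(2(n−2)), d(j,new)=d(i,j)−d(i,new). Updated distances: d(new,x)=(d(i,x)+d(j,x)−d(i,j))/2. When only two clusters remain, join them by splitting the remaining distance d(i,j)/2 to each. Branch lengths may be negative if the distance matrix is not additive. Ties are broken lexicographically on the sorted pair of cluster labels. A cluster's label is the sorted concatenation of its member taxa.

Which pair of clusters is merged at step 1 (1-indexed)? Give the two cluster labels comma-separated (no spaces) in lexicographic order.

C,J

step 1: merge (C,J) at d=12, Q=-181; branch lengths C→-23/4, J→71/4; new cluster CJ
  updated: d(CJ,G)=77/2, d(CJ,X)=40
step 2: merge (CJ,G) at d=77/2, Q=-191/2; branch lengths CJ→123/4, G→31/4; new cluster CGJ
  updated: d(CGJ,X)=37/4
step 3: merge (CGJ,X) at d=37/4; branch lengths CGJ→37/8, X→37/8; new cluster CGJX
final tree: (((C:-23/4,J:71/4):123/4,G:31/4):37/8,X:37/8)
total length: 239/4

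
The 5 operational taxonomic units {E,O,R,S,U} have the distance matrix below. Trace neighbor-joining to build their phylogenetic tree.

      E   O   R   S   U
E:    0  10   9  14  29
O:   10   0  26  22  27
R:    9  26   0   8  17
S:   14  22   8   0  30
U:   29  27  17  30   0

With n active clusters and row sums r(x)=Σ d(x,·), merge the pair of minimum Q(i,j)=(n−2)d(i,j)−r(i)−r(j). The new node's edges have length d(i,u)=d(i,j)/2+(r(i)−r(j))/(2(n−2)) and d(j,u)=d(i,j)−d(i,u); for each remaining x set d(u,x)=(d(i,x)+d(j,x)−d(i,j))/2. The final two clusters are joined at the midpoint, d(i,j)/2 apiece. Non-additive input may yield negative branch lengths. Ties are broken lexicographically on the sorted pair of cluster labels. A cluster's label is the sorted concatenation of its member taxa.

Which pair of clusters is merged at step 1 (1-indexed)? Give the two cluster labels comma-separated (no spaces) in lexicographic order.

iteration 1: select E,O (d=10, Q=-117); attach at lengths (7/6, 53/6); label the merged cluster EO
  updated: d(EO,R)=25/2, d(EO,S)=13, d(EO,U)=23
iteration 2: select EO,S (d=13, Q=-147/2); attach at lengths (47/8, 57/8); label the merged cluster EOS
  updated: d(EOS,R)=15/4, d(EOS,U)=20
iteration 3: select EOS,R (d=15/4, Q=-163/4); attach at lengths (27/8, 3/8); label the merged cluster EORS
  updated: d(EORS,U)=133/8
iteration 4: select EORS,U (d=133/8); attach at lengths (133/16, 133/16); label the merged cluster EORSU
final tree: ((((E:7/6,O:53/6):47/8,S:57/8):27/8,R:3/8):133/16,U:133/16)
total length: 347/8

E,O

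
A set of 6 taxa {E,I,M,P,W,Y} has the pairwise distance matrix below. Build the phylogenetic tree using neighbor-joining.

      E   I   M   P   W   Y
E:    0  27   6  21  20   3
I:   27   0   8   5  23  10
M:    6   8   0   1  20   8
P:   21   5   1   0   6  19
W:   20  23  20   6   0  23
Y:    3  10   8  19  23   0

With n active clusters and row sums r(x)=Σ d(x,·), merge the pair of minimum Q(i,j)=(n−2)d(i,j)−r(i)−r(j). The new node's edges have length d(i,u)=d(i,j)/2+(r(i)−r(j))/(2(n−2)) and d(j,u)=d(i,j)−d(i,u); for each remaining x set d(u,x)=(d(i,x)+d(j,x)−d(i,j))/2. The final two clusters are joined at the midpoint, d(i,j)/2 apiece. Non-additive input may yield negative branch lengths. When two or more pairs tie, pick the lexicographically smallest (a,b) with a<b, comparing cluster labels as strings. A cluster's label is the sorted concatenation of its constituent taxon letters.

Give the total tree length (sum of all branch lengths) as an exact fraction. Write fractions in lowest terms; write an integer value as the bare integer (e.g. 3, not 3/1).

iteration 1: select E,Y (d=3, Q=-128); attach at lengths (13/4, -1/4); label the merged cluster EY
  updated: d(EY,I)=17, d(EY,M)=11/2, d(EY,P)=37/2, d(EY,W)=20
iteration 2: select P,W (d=6, Q=-163/2); attach at lengths (-41/12, 113/12); label the merged cluster PW
  updated: d(EY,PW)=65/4, d(I,PW)=11, d(M,PW)=15/2
iteration 3: select EY,M (d=11/2, Q=-195/4); attach at lengths (115/16, -27/16); label the merged cluster EMY
  updated: d(EMY,I)=39/4, d(EMY,PW)=73/8
iteration 4: select EMY,I (d=39/4, Q=-239/8); attach at lengths (63/16, 93/16); label the merged cluster EIMY
  updated: d(EIMY,PW)=83/16
iteration 5: select EIMY,PW (d=83/16); attach at lengths (83/32, 83/32); label the merged cluster EIMPWY
final tree: ((((E:13/4,Y:-1/4):115/16,M:-27/16):63/16,I:93/16):83/32,(P:-41/12,W:113/12):83/32)
total length: 471/16

471/16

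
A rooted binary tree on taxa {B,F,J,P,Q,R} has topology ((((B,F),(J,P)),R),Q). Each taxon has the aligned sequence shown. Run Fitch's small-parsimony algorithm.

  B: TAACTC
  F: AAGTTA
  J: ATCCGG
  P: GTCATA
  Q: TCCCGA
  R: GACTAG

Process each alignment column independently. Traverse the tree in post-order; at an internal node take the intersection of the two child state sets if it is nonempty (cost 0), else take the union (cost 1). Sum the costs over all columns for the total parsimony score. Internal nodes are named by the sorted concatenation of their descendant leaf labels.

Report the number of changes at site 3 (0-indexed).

3

BF@0: {T} ∪ {A} = {A,T} (union, +1)
JP@0: {A} ∪ {G} = {A,G} (union, +1)
BFJP@0: {A,T} ∩ {A,G} = {A} (intersection, +0)
BFJPR@0: {A} ∪ {G} = {A,G} (union, +1)
BFJPQR@0: {A,G} ∪ {T} = {A,G,T} (union, +1)
BF@1: {A} ∩ {A} = {A} (intersection, +0)
JP@1: {T} ∩ {T} = {T} (intersection, +0)
BFJP@1: {A} ∪ {T} = {A,T} (union, +1)
BFJPR@1: {A,T} ∩ {A} = {A} (intersection, +0)
BFJPQR@1: {A} ∪ {C} = {A,C} (union, +1)
BF@2: {A} ∪ {G} = {A,G} (union, +1)
JP@2: {C} ∩ {C} = {C} (intersection, +0)
BFJP@2: {A,G} ∪ {C} = {A,C,G} (union, +1)
BFJPR@2: {A,C,G} ∩ {C} = {C} (intersection, +0)
BFJPQR@2: {C} ∩ {C} = {C} (intersection, +0)
BF@3: {C} ∪ {T} = {C,T} (union, +1)
JP@3: {C} ∪ {A} = {A,C} (union, +1)
BFJP@3: {C,T} ∩ {A,C} = {C} (intersection, +0)
BFJPR@3: {C} ∪ {T} = {C,T} (union, +1)
BFJPQR@3: {C,T} ∩ {C} = {C} (intersection, +0)
BF@4: {T} ∩ {T} = {T} (intersection, +0)
JP@4: {G} ∪ {T} = {G,T} (union, +1)
BFJP@4: {T} ∩ {G,T} = {T} (intersection, +0)
BFJPR@4: {T} ∪ {A} = {A,T} (union, +1)
BFJPQR@4: {A,T} ∪ {G} = {A,G,T} (union, +1)
BF@5: {C} ∪ {A} = {A,C} (union, +1)
JP@5: {G} ∪ {A} = {A,G} (union, +1)
BFJP@5: {A,C} ∩ {A,G} = {A} (intersection, +0)
BFJPR@5: {A} ∪ {G} = {A,G} (union, +1)
BFJPQR@5: {A,G} ∩ {A} = {A} (intersection, +0)
per-site changes: [4, 2, 2, 3, 3, 3]; total = 17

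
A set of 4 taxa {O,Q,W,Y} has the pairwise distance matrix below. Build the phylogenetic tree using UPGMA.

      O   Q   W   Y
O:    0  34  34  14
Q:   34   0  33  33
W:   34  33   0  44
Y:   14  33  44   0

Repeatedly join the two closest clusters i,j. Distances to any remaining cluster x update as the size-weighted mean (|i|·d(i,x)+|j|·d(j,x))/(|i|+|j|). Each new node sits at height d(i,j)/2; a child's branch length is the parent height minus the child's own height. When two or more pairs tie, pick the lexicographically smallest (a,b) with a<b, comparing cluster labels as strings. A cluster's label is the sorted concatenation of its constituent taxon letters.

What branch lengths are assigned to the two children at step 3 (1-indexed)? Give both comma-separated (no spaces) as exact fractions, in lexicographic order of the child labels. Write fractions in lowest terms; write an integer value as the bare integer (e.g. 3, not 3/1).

89/8,13/8

step 1: merge (O,Y) at d=14; branch lengths O→7, Y→7; new cluster OY
  updated: d(OY,Q)=67/2, d(OY,W)=39
step 2: merge (Q,W) at d=33; branch lengths Q→33/2, W→33/2; new cluster QW
  updated: d(OY,QW)=145/4
step 3: merge (OY,QW) at d=145/4; branch lengths OY→89/8, QW→13/8; new cluster OQWY
final tree: ((O:7,Y:7):89/8,(Q:33/2,W:33/2):13/8)
total length: 239/4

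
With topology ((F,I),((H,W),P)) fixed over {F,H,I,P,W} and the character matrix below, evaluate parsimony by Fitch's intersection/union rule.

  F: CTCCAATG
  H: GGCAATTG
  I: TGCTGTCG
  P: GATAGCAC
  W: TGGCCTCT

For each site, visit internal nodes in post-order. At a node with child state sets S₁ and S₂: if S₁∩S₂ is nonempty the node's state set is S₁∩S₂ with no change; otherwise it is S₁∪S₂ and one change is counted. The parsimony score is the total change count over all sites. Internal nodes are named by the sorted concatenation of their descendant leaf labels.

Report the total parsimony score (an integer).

20

site 0, node FI: F={C} ∪ I={T} → {C,T} (+1)
site 0, node HW: H={G} ∪ W={T} → {G,T} (+1)
site 0, node HPW: HW={G,T} ∩ P={G} → {G} (+0)
site 0, node FHIPW: FI={C,T} ∪ HPW={G} → {C,G,T} (+1)
site 1, node FI: F={T} ∪ I={G} → {G,T} (+1)
site 1, node HW: H={G} ∩ W={G} → {G} (+0)
site 1, node HPW: HW={G} ∪ P={A} → {A,G} (+1)
site 1, node FHIPW: FI={G,T} ∩ HPW={A,G} → {G} (+0)
site 2, node FI: F={C} ∩ I={C} → {C} (+0)
site 2, node HW: H={C} ∪ W={G} → {C,G} (+1)
site 2, node HPW: HW={C,G} ∪ P={T} → {C,G,T} (+1)
site 2, node FHIPW: FI={C} ∩ HPW={C,G,T} → {C} (+0)
site 3, node FI: F={C} ∪ I={T} → {C,T} (+1)
site 3, node HW: H={A} ∪ W={C} → {A,C} (+1)
site 3, node HPW: HW={A,C} ∩ P={A} → {A} (+0)
site 3, node FHIPW: FI={C,T} ∪ HPW={A} → {A,C,T} (+1)
site 4, node FI: F={A} ∪ I={G} → {A,G} (+1)
site 4, node HW: H={A} ∪ W={C} → {A,C} (+1)
site 4, node HPW: HW={A,C} ∪ P={G} → {A,C,G} (+1)
site 4, node FHIPW: FI={A,G} ∩ HPW={A,C,G} → {A,G} (+0)
site 5, node FI: F={A} ∪ I={T} → {A,T} (+1)
site 5, node HW: H={T} ∩ W={T} → {T} (+0)
site 5, node HPW: HW={T} ∪ P={C} → {C,T} (+1)
site 5, node FHIPW: FI={A,T} ∩ HPW={C,T} → {T} (+0)
site 6, node FI: F={T} ∪ I={C} → {C,T} (+1)
site 6, node HW: H={T} ∪ W={C} → {C,T} (+1)
site 6, node HPW: HW={C,T} ∪ P={A} → {A,C,T} (+1)
site 6, node FHIPW: FI={C,T} ∩ HPW={A,C,T} → {C,T} (+0)
site 7, node FI: F={G} ∩ I={G} → {G} (+0)
site 7, node HW: H={G} ∪ W={T} → {G,T} (+1)
site 7, node HPW: HW={G,T} ∪ P={C} → {C,G,T} (+1)
site 7, node FHIPW: FI={G} ∩ HPW={C,G,T} → {G} (+0)
per-site changes: [3, 2, 2, 3, 3, 2, 3, 2]; total = 20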